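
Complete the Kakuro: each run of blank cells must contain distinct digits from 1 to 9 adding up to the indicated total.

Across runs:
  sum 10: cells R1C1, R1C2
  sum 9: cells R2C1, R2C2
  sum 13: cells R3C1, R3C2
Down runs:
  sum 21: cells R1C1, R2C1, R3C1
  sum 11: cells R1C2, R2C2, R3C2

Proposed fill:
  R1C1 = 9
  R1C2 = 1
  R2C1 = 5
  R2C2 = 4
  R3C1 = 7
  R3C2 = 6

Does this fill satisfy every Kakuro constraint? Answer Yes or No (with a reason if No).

Across: 9+1=10; 5+4=9; 7+6=13. Down: 9+5+7=21; 1+4+6=11. No digit repeats within any run.

Yes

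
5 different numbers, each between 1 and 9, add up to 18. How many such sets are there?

3

5 distinct digits from 1–9 sum between 15 and 35.
Enumerating: {1,2,3,4,8}, {1,2,3,5,7}, {1,2,4,5,6}.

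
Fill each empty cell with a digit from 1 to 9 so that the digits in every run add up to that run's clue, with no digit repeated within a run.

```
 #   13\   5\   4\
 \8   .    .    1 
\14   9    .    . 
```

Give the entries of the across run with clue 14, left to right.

9 2 3

4 in 2 cells must be {1,3}.
R1C1 = 13 − 9 = 4 completes the 13 down.
R1C2 = 8 − 5 = 3 completes the 8 across.
R2C2 = 5 − 3 = 2 completes the 5 down.
R2C3 = 14 − 11 = 3 completes the 14 across.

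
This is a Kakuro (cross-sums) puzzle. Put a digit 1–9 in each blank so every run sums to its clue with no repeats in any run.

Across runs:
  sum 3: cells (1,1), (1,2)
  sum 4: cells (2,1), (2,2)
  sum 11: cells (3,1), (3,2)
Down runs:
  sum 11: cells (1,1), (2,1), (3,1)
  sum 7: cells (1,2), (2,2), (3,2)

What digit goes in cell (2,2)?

3 in 2 cells must be {1,2}; 4 in 2 cells must be {1,3}; 7 in 3 cells must be {1,2,4}.
The 4 across and the 7 down share only 1, so (2,2) = 1.
Given what's placed, (1,2) must be 2 to fit the 3 across and 7 down.
(2,1) = 4 − 1 = 3 completes the 4 across.
(3,2) = 7 − 3 = 4 completes the 7 down.
(1,1) = 3 − 2 = 1 completes the 3 across.
(3,1) = 11 − 4 = 7 completes the 11 across.

1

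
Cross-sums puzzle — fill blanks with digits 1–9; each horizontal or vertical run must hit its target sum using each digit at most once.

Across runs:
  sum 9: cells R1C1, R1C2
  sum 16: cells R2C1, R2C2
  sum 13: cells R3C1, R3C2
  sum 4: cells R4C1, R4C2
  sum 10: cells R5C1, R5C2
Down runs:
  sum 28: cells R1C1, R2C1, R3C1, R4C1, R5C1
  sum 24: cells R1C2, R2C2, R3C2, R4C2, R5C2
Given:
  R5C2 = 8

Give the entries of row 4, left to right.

3 1

16 in 2 cells must be {7,9}; 4 in 2 cells must be {1,3}.
R5C1 = 10 − 8 = 2 completes the 10 across.
R4C1 = 3: the only remaining digit allowed by both the 4 across and the 28 down.
R4C2 = 4 − 3 = 1 completes the 4 across.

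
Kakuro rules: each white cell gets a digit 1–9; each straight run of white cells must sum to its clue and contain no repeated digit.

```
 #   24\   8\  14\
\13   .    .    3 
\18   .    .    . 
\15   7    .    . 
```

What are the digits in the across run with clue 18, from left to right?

8 4 6

24 in 3 cells must be {7,8,9}.
Nothing is forced directly, so branch on R1C1, whose candidates are 8 or 9. If R1C1 = 8: that forces R1C2 = 2, R2C1 = 9, R3C2 = 5, after which R3C3 would have to be in {3} for the 15 across but in {2,4,5,6,7,9} for the 14 down — contradiction. So R1C1 = 9.
R1C2 = 13 − 12 = 1 completes the 13 across.
R2C1 = 24 − 16 = 8 completes the 24 down.
Nothing is forced directly, so branch on R2C2, whose candidates are 3 or 4. If R2C2 = 3: that forces R2C3 = 7, after which R3C2 would have to be in {2,3,5,6} for the 15 across but in {4} for the 8 down — contradiction. So R2C2 = 4.
R2C3 = 18 − 12 = 6 completes the 18 across.
R3C2 = 8 − 5 = 3 completes the 8 down.
R3C3 = 15 − 10 = 5 completes the 15 across.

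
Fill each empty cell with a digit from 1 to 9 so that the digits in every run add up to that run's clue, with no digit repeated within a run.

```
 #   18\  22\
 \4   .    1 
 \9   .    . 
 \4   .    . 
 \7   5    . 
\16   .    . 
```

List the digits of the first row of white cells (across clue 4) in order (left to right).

3, 1

4 in 2 cells must be {1,3}; 16 in 2 cells must be {7,9}.
R1C1 = 4 − 1 = 3 completes the 4 across.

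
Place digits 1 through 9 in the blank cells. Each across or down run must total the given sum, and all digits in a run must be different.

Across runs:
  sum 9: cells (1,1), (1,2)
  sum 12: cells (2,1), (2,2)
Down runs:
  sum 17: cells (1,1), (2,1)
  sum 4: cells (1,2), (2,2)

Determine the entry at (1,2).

17 in 2 cells must be {8,9}; 4 in 2 cells must be {1,3}.
The 9 across and the 17 down share only 8, so (1,1) = 8.
(1,2) = 9 − 8 = 1 completes the 9 across.
(2,1) = 17 − 8 = 9 completes the 17 down.
(2,2) = 12 − 9 = 3 completes the 12 across.

1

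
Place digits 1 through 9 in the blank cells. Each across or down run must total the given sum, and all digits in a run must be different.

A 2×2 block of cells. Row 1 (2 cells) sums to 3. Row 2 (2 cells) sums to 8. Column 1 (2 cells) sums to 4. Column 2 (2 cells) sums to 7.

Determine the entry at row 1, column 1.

1

3 in 2 cells must be {1,2}; 4 in 2 cells must be {1,3}.
The 3 across and the 4 down share only 1, so (1,1) = 1.
(1,2) = 3 − 1 = 2 completes the 3 across.
(2,1) = 4 − 1 = 3 completes the 4 down.
(2,2) = 8 − 3 = 5 completes the 8 across.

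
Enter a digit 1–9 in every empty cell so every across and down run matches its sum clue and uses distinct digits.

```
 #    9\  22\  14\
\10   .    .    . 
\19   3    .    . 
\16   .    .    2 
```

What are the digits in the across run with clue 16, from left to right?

Given what's placed, R3C1 must be 5 to fit the 16 across and 9 down.
R3C2 = 16 − 7 = 9 completes the 16 across.
R1C1 = 9 − 8 = 1 completes the 9 down.
R2C2 = 7: the only remaining digit allowed by both the 19 across and the 22 down.
R2C3 = 19 − 10 = 9 completes the 19 across.
R1C2 = 22 − 16 = 6 completes the 22 down.
R1C3 = 10 − 7 = 3 completes the 10 across.

5 9 2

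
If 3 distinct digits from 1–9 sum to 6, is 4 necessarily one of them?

The only way to make 6 from 3 distinct digits is {1,2,3}, which does not contain 4.

No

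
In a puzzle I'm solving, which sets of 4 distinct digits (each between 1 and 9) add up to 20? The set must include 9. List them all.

{1,2,8,9}; {1,3,7,9}; {1,4,6,9}; {2,3,6,9}; {2,4,5,9}

4 distinct digits from 1–9 sum between 10 and 30.
Keeping only sets containing 9.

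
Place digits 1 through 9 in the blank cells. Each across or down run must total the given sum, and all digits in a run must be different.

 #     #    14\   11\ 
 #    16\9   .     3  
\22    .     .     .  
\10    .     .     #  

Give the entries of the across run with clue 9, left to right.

6 3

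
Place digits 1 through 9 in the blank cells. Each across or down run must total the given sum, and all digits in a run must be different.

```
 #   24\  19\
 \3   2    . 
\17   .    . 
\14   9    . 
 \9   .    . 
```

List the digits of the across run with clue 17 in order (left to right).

8, 9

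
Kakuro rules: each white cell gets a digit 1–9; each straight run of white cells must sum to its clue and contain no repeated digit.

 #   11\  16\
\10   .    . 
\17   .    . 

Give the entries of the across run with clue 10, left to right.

17 in 2 cells must be {8,9}; 16 in 2 cells must be {7,9}.
The 17 across and the 16 down share only 9, so R2C2 = 9.
R1C2 = 16 − 9 = 7 completes the 16 down.
R2C1 = 17 − 9 = 8 completes the 17 across.
R1C1 = 10 − 7 = 3 completes the 10 across.

3 7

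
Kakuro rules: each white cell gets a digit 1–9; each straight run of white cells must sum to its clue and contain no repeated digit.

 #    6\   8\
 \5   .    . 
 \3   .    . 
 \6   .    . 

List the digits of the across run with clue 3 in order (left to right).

2 1

3 in 2 cells must be {1,2}; 6 in 3 cells must be {1,2,3}.
Nothing is forced directly, so branch on R2C1, whose candidates are 1 or 2. If R2C1 = 1: that forces R2C2 = 2, R3C1 = 2, after which R3C2 would have to be in {4} for the 6 across but in {1,5} for the 8 down — contradiction. So R2C1 = 2.
R2C2 = 3 − 2 = 1 completes the 3 across.
Given what's placed, R3C1 must be 1 to fit the 6 across and 6 down.
R3C2 = 6 − 1 = 5 completes the 6 across.
R1C1 = 6 − 3 = 3 completes the 6 down.
R1C2 = 5 − 3 = 2 completes the 5 across.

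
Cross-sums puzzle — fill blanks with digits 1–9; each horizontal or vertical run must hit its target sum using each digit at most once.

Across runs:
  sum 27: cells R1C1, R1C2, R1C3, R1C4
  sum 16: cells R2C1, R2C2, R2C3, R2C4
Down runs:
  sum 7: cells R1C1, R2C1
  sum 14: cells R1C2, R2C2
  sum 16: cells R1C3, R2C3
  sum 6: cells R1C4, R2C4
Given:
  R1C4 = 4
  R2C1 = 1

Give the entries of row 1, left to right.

16 in 2 cells must be {7,9}.
R1C1 = 7 − 1 = 6 completes the 7 down.
R1C3 = 9: the only remaining digit allowed by both the 27 across and the 16 down.
R2C3 = 16 − 9 = 7 completes the 16 down.
R2C4 = 6 − 4 = 2 completes the 6 down.
R1C2 = 27 − 19 = 8 completes the 27 across.
R2C2 = 16 − 10 = 6 completes the 16 across.

6, 8, 9, 4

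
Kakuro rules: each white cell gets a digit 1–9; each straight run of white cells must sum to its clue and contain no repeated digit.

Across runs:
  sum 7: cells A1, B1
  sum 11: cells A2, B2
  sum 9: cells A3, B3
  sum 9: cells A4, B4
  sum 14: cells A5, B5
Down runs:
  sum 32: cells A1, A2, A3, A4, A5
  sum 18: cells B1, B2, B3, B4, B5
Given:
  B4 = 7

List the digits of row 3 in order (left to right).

A4 = 9 − 7 = 2 completes the 9 across.
Given what's placed, B5 must be 5 to fit the 14 across and 18 down.
Given what's placed, A1 must be 6 to fit the 7 across and 32 down.
B1 = 7 − 6 = 1 completes the 7 across.
A5 = 14 − 5 = 9 completes the 14 across.
No cell is forced outright now. A2 can only be 7 or 8 (the digits allowed by both its 11 across and its 32 down). If A2 = 7: then B2 would have to be in {4} for the 11 across but in {2,3} for the 18 down — contradiction. So A2 = 8.
B2 = 11 − 8 = 3 completes the 11 across.
A3 = 32 − 25 = 7 completes the 32 down.
B3 = 9 − 7 = 2 completes the 9 across.

7, 2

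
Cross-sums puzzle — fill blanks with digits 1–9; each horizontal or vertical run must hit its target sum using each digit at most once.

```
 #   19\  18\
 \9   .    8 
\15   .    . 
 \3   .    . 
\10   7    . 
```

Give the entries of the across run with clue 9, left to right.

1 8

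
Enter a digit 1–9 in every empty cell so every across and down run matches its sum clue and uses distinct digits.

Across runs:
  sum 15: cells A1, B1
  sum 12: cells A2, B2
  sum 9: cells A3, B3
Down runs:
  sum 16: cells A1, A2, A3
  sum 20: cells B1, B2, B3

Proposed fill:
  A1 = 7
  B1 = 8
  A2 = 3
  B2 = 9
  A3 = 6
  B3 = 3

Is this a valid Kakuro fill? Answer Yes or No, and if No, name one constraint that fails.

Across: 7+8=15; 3+9=12; 6+3=9. Down: 7+3+6=16; 8+9+3=20. No digit repeats within any run.

Yes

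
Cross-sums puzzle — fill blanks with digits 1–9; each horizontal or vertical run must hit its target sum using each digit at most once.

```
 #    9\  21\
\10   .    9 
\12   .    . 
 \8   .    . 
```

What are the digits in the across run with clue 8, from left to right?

R1C1 = 10 − 9 = 1 completes the 10 across.
Nothing is forced directly, so branch on R2C1, whose candidates are 3 or 5. If R2C1 = 3: then R2C2 would have to be in {9} for the 12 across but in {4,5,7,8} for the 21 down — contradiction. So R2C1 = 5.
R2C2 = 12 − 5 = 7 completes the 12 across.
R3C1 = 9 − 6 = 3 completes the 9 down.
R3C2 = 8 − 3 = 5 completes the 8 across.

3 5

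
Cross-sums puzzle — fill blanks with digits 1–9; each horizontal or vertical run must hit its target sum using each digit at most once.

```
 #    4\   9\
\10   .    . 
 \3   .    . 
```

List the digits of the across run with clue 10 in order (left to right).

3, 7

3 in 2 cells must be {1,2}; 4 in 2 cells must be {1,3}.
The 3 across and the 4 down share only 1, so R2C1 = 1.
R2C2 = 3 − 1 = 2 completes the 3 across.
R1C1 = 4 − 1 = 3 completes the 4 down.
R1C2 = 10 − 3 = 7 completes the 10 across.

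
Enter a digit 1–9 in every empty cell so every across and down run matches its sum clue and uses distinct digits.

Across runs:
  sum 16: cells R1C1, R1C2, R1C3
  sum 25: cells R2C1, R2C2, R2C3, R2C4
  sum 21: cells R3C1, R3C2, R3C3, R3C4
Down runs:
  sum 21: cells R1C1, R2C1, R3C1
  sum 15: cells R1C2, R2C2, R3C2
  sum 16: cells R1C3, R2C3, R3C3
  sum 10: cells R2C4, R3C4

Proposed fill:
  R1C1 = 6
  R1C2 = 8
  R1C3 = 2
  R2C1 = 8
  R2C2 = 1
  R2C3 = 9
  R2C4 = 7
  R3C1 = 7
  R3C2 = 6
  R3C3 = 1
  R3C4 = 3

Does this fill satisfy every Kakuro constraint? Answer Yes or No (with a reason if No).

No — the across run R3C1–R3C4 sums to 17, not 21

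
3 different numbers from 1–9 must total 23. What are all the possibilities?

{6,8,9}

3 distinct digits from 1–9 sum between 6 and 24.
Only one set works: {6,8,9}.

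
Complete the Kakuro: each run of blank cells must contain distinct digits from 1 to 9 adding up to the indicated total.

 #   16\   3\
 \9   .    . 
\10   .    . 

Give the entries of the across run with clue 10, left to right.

9, 1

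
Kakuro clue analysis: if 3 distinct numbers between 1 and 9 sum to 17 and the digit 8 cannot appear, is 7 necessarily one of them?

No

Counterexample: {2,6,9} sums to 17 under that restriction without using 7.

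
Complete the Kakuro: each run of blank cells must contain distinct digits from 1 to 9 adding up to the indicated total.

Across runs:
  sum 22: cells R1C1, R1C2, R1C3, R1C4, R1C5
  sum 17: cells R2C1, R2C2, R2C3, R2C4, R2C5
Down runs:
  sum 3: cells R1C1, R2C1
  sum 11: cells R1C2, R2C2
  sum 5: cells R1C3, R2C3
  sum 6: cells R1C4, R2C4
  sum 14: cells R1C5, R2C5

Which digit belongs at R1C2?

6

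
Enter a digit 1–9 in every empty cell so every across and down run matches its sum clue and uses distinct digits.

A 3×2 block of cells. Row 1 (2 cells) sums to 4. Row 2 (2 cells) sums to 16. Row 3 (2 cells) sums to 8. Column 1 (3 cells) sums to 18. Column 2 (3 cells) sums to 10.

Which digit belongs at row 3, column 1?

6

4 in 2 cells must be {1,3}; 16 in 2 cells must be {7,9}.
The 16 across and the 10 down share only 7, so (2,2) = 7.
Given what's placed, (1,2) must be 1 to fit the 4 across and 10 down.
(2,1) = 16 − 7 = 9 completes the 16 across.
(3,2) = 10 − 8 = 2 completes the 10 down.
(1,1) = 4 − 1 = 3 completes the 4 across.
(3,1) = 8 − 2 = 6 completes the 8 across.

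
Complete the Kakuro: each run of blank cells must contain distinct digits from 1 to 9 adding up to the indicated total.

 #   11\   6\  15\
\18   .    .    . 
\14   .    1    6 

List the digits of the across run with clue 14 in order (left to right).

R1C2 = 6 − 1 = 5 completes the 6 down.
R1C3 = 15 − 6 = 9 completes the 15 down.
R2C1 = 14 − 7 = 7 completes the 14 across.
R1C1 = 18 − 14 = 4 completes the 18 across.

7, 1, 6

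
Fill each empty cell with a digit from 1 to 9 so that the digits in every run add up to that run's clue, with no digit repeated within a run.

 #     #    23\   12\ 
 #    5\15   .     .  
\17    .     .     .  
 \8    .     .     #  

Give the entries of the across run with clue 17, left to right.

23 in 3 cells must be {6,8,9}.
The 8 across and the 23 down share only 6, so R3C2 = 6.
R3C1 = 8 − 6 = 2 completes the 8 across.
R2C1 = 5 − 2 = 3 completes the 5 down.
No cell is forced outright now. R1C2 can only be 8 or 9 (the digits allowed by both its 15 across and its 23 down). If R1C2 = 9: then R1C3 would have to be in {6} for the 15 across but in {3,4,5,7,8,9} for the 12 down — contradiction. So R1C2 = 8.
R1C3 = 15 − 8 = 7 completes the 15 across.
R2C2 = 23 − 14 = 9 completes the 23 down.
R2C3 = 17 − 12 = 5 completes the 17 across.

3 9 5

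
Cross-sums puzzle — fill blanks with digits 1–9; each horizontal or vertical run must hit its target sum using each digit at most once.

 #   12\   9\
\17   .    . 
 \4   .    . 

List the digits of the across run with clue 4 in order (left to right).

17 in 2 cells must be {8,9}; 4 in 2 cells must be {1,3}.
The 17 across and the 9 down share only 8, so R1C2 = 8.
The 4 across and the 12 down share only 3, so R2C1 = 3.
R2C2 = 4 − 3 = 1 completes the 4 across.
R1C1 = 17 − 8 = 9 completes the 17 across.

3 1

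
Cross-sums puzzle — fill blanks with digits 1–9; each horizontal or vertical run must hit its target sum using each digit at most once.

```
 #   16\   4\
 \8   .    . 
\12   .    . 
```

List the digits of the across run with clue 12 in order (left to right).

9, 3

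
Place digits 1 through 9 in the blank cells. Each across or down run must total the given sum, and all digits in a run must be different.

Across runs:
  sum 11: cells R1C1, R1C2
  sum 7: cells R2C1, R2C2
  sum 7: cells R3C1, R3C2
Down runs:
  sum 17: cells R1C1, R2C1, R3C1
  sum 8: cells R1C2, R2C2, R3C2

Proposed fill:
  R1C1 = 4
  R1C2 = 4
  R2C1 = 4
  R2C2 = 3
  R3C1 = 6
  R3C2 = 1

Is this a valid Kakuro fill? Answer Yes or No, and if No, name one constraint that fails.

No — the down run R1C1–R3C1 sums to 14, not 17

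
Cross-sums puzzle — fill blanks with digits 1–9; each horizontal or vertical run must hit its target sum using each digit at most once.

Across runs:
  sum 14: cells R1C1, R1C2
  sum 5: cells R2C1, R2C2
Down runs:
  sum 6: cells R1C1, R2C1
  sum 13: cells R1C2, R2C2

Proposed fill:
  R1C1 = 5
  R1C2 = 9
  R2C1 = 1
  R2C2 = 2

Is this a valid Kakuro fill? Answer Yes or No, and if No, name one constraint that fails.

No — the across run R2C1–R2C2 sums to 3, not 5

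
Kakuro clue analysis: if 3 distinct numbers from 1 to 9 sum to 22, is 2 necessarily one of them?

No

Counterexample: {5,8,9} sums to 22 without using 2.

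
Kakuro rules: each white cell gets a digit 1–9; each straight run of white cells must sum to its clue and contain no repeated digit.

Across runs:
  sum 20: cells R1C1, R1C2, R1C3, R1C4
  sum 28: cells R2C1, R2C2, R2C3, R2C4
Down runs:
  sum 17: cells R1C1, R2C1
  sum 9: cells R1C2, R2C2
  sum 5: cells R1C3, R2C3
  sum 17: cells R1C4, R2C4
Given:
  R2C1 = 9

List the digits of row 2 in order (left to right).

9 7 4 8

17 in 2 cells must be {8,9}.
R1C1 = 17 − 9 = 8 completes the 17 down.
Given what's placed, R1C4 must be 9 to fit the 20 across and 17 down.
Given what's placed, R2C3 must be 4 to fit the 28 across and 5 down.
R2C4 = 17 − 9 = 8 completes the 17 down.
R1C3 = 5 − 4 = 1 completes the 5 down.
R2C2 = 28 − 21 = 7 completes the 28 across.
R1C2 = 20 − 18 = 2 completes the 20 across.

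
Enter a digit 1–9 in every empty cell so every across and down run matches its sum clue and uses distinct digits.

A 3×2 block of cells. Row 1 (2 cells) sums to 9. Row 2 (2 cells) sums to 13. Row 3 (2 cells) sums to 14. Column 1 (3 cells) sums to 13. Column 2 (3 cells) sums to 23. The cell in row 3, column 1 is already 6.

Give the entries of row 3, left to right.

6 8

23 in 3 cells must be {6,8,9}.
(3,2) = 14 − 6 = 8 completes the 14 across.
(1,2) = 6: the only remaining digit allowed by both the 9 across and the 23 down.
(2,2) = 23 − 14 = 9 completes the 23 down.
(1,1) = 9 − 6 = 3 completes the 9 across.
(2,1) = 13 − 9 = 4 completes the 13 across.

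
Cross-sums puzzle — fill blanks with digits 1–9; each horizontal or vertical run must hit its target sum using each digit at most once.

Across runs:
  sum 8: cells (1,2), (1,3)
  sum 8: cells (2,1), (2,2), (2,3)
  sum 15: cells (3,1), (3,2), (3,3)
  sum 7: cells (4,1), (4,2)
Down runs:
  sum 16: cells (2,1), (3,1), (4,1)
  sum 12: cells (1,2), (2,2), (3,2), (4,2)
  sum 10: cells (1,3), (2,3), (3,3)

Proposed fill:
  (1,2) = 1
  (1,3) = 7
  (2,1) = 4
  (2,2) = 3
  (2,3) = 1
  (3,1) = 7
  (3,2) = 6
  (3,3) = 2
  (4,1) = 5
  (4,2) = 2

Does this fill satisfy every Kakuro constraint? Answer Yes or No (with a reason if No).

Across: 1+7=8; 4+3+1=8; 7+6+2=15; 5+2=7. Down: 4+7+5=16; 1+3+6+2=12; 7+1+2=10. No digit repeats within any run.

Yes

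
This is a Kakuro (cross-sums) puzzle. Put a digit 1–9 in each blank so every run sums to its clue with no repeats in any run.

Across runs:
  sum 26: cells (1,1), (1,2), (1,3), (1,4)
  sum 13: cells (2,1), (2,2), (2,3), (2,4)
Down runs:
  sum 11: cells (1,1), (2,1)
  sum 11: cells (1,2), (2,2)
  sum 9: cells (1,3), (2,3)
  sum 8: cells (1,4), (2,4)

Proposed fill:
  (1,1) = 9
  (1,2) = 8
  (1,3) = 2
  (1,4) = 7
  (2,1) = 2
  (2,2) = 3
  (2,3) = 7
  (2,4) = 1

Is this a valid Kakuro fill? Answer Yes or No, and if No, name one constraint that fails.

Yes

Across: 9+8+2+7=26; 2+3+7+1=13. Down: 9+2=11; 8+3=11; 2+7=9; 7+1=8. No digit repeats within any run.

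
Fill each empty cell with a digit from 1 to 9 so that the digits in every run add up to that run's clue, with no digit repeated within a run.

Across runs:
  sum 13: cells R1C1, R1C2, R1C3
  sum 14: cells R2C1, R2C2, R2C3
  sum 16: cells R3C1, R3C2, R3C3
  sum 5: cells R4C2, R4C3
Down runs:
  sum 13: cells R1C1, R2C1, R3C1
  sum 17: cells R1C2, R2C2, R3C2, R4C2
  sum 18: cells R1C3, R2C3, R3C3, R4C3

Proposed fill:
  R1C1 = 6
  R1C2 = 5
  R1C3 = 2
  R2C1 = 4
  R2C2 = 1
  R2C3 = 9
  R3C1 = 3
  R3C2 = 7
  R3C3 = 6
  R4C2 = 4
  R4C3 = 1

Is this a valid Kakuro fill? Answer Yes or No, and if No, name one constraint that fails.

Yes

Across: 6+5+2=13; 4+1+9=14; 3+7+6=16; 4+1=5. Down: 6+4+3=13; 5+1+7+4=17; 2+9+6+1=18. No digit repeats within any run.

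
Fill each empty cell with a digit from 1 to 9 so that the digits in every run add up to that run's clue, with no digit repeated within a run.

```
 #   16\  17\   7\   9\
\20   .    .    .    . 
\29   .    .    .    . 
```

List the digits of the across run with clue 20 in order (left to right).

29 in 4 cells must be {5,7,8,9}; 16 in 2 cells must be {7,9}; 17 in 2 cells must be {8,9}.
Only 5 fits R2C3 under both its across sum 29 and down sum 7.
R1C3 = 7 − 5 = 2 completes the 7 down.
Nothing is forced directly, so branch on R1C2, whose candidates are 8 or 9. If R1C2 = 9: then R1C1 would have to be in {1,3,4,5,6,8} for the 20 across but in {7,9} for the 16 down — contradiction. So R1C2 = 8.
R2C2 = 17 − 8 = 9 completes the 17 down.
R2C1 = 7: the only remaining digit allowed by both the 29 across and the 16 down.
R2C4 = 29 − 21 = 8 completes the 29 across.
R1C1 = 16 − 7 = 9 completes the 16 down.
R1C4 = 20 − 19 = 1 completes the 20 across.

9, 8, 2, 1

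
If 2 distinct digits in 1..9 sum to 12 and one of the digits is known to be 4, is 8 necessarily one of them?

The only way to make 12 from 2 distinct digits under that restriction is {4,8}, which contains 8.

Yes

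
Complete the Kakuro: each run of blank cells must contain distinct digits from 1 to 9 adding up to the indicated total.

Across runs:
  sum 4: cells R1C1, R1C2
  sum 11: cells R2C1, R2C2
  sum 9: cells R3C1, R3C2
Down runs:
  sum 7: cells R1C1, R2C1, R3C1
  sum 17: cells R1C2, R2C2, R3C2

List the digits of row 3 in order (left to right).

4 5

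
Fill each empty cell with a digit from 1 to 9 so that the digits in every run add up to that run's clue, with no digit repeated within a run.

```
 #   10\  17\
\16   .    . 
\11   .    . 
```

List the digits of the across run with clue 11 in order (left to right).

3 8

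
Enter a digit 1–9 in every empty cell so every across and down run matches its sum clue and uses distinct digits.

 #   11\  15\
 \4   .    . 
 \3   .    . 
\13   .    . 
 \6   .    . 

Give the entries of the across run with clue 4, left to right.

3 1

4 in 2 cells must be {1,3}; 3 in 2 cells must be {1,2}; 11 in 4 cells must be {1,2,3,5}.
Only 5 fits R3C1 under both its across sum 13 and down sum 11.
R3C2 = 13 − 5 = 8 completes the 13 across.
Given what's placed, R1C2 must be 1 to fit the 4 across and 15 down.
R2C2 = 2: the only remaining digit allowed by both the 3 across and the 15 down.
R4C2 = 15 − 11 = 4 completes the 15 down.
R1C1 = 4 − 1 = 3 completes the 4 across.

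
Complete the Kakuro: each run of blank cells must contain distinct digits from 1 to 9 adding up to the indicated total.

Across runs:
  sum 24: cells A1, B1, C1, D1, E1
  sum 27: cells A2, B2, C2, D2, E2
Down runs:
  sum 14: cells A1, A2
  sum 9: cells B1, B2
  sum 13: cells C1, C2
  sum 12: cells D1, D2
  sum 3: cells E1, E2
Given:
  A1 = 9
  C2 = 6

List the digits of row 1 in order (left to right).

9 1 7 5 2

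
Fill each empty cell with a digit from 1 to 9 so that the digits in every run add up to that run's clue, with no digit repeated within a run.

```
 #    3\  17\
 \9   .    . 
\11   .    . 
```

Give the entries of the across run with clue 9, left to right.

1, 8

3 in 2 cells must be {1,2}; 17 in 2 cells must be {8,9}.
The 9 across and the 17 down share only 8, so R1C2 = 8.
The 11 across and the 3 down share only 2, so R2C1 = 2.
R2C2 = 11 − 2 = 9 completes the 11 across.
R1C1 = 9 − 8 = 1 completes the 9 across.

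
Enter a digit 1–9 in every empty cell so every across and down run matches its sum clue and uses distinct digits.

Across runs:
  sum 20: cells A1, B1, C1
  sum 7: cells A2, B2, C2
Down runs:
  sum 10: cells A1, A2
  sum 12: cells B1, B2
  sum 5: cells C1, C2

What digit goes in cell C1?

7 in 3 cells must be {1,2,4}.
The 7 across and the 12 down share only 4, so B2 = 4.
B1 = 12 − 4 = 8 completes the 12 down.
Given what's placed, C1 must be 3 to fit the 20 across and 5 down.
C2 = 5 − 3 = 2 completes the 5 down.
A1 = 20 − 11 = 9 completes the 20 across.
A2 = 7 − 6 = 1 completes the 7 across.

3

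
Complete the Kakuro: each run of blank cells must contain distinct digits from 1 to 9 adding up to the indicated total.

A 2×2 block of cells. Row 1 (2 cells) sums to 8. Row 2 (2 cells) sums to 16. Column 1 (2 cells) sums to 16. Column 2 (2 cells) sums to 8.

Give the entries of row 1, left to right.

7 1

16 in 2 cells must be {7,9}.
The 8 across and the 16 down share only 7, so (1,1) = 7.
(1,2) = 8 − 7 = 1 completes the 8 across.
(2,1) = 16 − 7 = 9 completes the 16 down.
(2,2) = 16 − 9 = 7 completes the 16 across.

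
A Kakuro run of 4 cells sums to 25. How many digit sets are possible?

4 distinct digits from 1–9 sum between 10 and 30.
Enumerating: {1,7,8,9}, {2,6,8,9}, {3,5,8,9}, {3,6,7,9}, {4,5,7,9}, {4,6,7,8}.

6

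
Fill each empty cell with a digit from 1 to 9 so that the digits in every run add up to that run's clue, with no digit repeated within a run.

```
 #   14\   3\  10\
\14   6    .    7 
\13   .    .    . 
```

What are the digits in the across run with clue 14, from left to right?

3 in 2 cells must be {1,2}.
R1C2 = 14 − 13 = 1 completes the 14 across.
R2C1 = 14 − 6 = 8 completes the 14 down.
R2C2 = 3 − 1 = 2 completes the 3 down.
R2C3 = 13 − 10 = 3 completes the 13 across.

6, 1, 7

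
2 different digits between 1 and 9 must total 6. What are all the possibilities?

{1,5}; {2,4}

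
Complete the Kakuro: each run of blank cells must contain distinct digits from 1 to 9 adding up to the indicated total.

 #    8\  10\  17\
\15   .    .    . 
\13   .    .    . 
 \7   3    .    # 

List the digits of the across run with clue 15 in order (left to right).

17 in 2 cells must be {8,9}.
R3C2 = 7 − 3 = 4 completes the 7 across.
No cell is forced outright now. R1C2 can only be 1 or 5 (the digits allowed by both its 15 across and its 10 down). If R1C2 = 1: then R1C1 would have to be in {5,6,8,9} for the 15 across but in {1,4} for the 8 down — contradiction. So R1C2 = 5.
R2C2 = 10 − 9 = 1 completes the 10 down.
Given what's placed, R2C1 must be 4 to fit the 13 across and 8 down.
R2C3 = 13 − 5 = 8 completes the 13 across.
R1C1 = 8 − 7 = 1 completes the 8 down.
R1C3 = 15 − 6 = 9 completes the 15 across.

1 5 9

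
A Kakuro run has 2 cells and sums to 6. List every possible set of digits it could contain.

{1,5}; {2,4}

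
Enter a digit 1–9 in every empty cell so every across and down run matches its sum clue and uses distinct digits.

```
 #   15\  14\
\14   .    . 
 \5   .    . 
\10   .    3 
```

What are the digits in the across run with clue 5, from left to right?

3 2

R3C1 = 10 − 3 = 7 completes the 10 across.
No cell is forced outright now. R1C1 can only be 5 or 6 (the digits allowed by both its 14 across and its 15 down). If R1C1 = 6: then R1C2 would have to be in {8} for the 14 across but in {2,4,5,6,7,9} for the 14 down — contradiction. So R1C1 = 5.
R1C2 = 14 − 5 = 9 completes the 14 across.
R2C1 = 15 − 12 = 3 completes the 15 down.
R2C2 = 5 − 3 = 2 completes the 5 across.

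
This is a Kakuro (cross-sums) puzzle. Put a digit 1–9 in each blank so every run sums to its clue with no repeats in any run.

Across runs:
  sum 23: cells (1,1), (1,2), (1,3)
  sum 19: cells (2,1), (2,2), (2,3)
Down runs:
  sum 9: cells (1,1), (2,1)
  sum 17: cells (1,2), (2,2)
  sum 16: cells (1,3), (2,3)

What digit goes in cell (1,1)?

6

23 in 3 cells must be {6,8,9}; 17 in 2 cells must be {8,9}; 16 in 2 cells must be {7,9}.
The 23 across and the 16 down share only 9, so (1,3) = 9.
(2,3) = 16 − 9 = 7 completes the 16 down.
Given what's placed, (1,2) must be 8 to fit the 23 across and 17 down.
(2,2) = 17 − 8 = 9 completes the 17 down.
(1,1) = 23 − 17 = 6 completes the 23 across.
(2,1) = 19 − 16 = 3 completes the 19 across.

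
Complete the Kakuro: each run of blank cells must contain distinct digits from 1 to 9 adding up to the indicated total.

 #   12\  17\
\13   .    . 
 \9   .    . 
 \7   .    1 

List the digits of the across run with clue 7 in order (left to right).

6, 1

R2C2 = 7: the only remaining digit allowed by both the 9 across and the 17 down.
R3C1 = 7 − 1 = 6 completes the 7 across.
R1C2 = 17 − 8 = 9 completes the 17 down.
R2C1 = 9 − 7 = 2 completes the 9 across.
R1C1 = 13 − 9 = 4 completes the 13 across.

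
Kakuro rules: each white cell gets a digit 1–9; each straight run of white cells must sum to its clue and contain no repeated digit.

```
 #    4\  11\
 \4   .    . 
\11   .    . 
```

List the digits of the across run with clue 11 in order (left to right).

3 8

4 in 2 cells must be {1,3}.
The 4 across and the 11 down share only 3, so R1C2 = 3.
The 11 across and the 4 down share only 3, so R2C1 = 3.
R2C2 = 11 − 3 = 8 completes the 11 across.
R1C1 = 4 − 3 = 1 completes the 4 across.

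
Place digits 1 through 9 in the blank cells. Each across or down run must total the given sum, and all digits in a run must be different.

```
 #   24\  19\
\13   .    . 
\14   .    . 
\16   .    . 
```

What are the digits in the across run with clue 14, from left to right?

16 in 2 cells must be {7,9}; 24 in 3 cells must be {7,8,9}.
Nothing is forced directly, so branch on R2C1, whose candidates are 8 or 9. If R2C1 = 9: that forces R2C2 = 5, R3C1 = 7, after which R3C2 would have to be in {9} for the 16 across but in {6,8} for the 19 down — contradiction. So R2C1 = 8.
R2C2 = 14 − 8 = 6 completes the 14 across.
Given what's placed, R3C2 must be 9 to fit the 16 across and 19 down.
R1C2 = 19 − 15 = 4 completes the 19 down.
R3C1 = 16 − 9 = 7 completes the 16 across.
R1C1 = 13 − 4 = 9 completes the 13 across.

8 6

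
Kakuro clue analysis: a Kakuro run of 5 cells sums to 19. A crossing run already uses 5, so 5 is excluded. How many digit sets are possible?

5 distinct digits from 1–9 sum between 15 and 35.
Dropping sets that contain 5.
Enumerating: {1,2,3,4,9}, {1,2,3,6,7}.

2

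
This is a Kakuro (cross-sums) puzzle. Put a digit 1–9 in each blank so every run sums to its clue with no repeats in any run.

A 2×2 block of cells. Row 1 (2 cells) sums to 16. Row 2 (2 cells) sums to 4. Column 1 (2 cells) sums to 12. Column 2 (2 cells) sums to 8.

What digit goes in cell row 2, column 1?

3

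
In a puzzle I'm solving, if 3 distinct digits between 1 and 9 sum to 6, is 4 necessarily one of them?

The only way to make 6 from 3 distinct digits is {1,2,3}, which does not contain 4.

No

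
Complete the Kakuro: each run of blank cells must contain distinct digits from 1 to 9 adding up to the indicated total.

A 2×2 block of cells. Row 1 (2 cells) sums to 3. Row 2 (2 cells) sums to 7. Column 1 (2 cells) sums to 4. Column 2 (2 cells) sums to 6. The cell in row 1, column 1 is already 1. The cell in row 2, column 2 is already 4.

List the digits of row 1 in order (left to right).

3 in 2 cells must be {1,2}; 4 in 2 cells must be {1,3}.
(1,2) = 3 − 1 = 2 completes the 3 across.
(2,1) = 7 − 4 = 3 completes the 7 across.

1 2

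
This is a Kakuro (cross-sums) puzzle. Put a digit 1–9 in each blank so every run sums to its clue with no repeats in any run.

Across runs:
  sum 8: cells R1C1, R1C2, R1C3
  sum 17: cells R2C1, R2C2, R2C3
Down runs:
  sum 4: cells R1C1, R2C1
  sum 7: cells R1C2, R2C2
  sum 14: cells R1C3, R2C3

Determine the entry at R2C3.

4 in 2 cells must be {1,3}.
The 8 across and the 14 down share only 5, so R1C3 = 5.
R2C3 = 14 − 5 = 9 completes the 14 down.
Given what's placed, R1C1 must be 1 to fit the 8 across and 4 down.
R1C2 = 8 − 6 = 2 completes the 8 across.
R2C1 = 4 − 1 = 3 completes the 4 down.
R2C2 = 17 − 12 = 5 completes the 17 across.

9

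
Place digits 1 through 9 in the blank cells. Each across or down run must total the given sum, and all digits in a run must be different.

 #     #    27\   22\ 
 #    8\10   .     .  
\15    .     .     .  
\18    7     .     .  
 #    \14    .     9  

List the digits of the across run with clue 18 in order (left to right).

7 9 2

R2C1 = 8 − 7 = 1 completes the 8 down.
R4C2 = 14 − 9 = 5 completes the 14 across.
No cell is forced outright now. R2C2 can only be 6 or 9 (the digits allowed by both its 15 across and its 27 down). If R2C2 = 9: that forces R2C3 = 5, R3C2 = 6, after which R3C3 would have to be in {5} for the 18 across but in {1,2,6,7} for the 22 down — contradiction. So R2C2 = 6.
R2C3 = 15 − 7 = 8 completes the 15 across.
Given what's placed, R3C2 must be 9 to fit the 18 across and 27 down.
R3C3 = 18 − 16 = 2 completes the 18 across.
R1C2 = 27 − 20 = 7 completes the 27 down.
R1C3 = 10 − 7 = 3 completes the 10 across.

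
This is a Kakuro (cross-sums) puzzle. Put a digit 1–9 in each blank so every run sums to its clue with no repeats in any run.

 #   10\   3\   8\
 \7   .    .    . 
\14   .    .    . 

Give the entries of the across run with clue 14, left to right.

7 in 3 cells must be {1,2,4}; 3 in 2 cells must be {1,2}.
Nothing is forced directly, so branch on R1C2, whose candidates are 1 or 2. If R1C2 = 1: that forces R1C3 = 2, R2C2 = 2, after which R2C3 would have to be in {3,4,5,7,8,9} for the 14 across but in {6} for the 8 down — contradiction. So R1C2 = 2.
Given what's placed, R1C3 must be 1 to fit the 7 across and 8 down.
R2C2 = 3 − 2 = 1 completes the 3 down.
R2C3 = 8 − 1 = 7 completes the 8 down.
R1C1 = 7 − 3 = 4 completes the 7 across.
R2C1 = 14 − 8 = 6 completes the 14 across.

6, 1, 7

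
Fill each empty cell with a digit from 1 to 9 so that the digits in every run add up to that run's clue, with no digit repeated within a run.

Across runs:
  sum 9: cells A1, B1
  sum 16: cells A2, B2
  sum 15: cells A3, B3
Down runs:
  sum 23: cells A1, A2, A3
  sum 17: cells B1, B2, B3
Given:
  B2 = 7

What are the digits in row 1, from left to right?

8 1

16 in 2 cells must be {7,9}; 23 in 3 cells must be {6,8,9}.
A2 = 16 − 7 = 9 completes the 16 across.
No cell is forced outright now. A1 can only be 6 or 8 (the digits allowed by both its 9 across and its 23 down). If A1 = 6: then B1 would have to be in {3} for the 9 across but in {1,2,4,6,8,9} for the 17 down — contradiction. So A1 = 8.
B1 = 9 − 8 = 1 completes the 9 across.
A3 = 23 − 17 = 6 completes the 23 down.
B3 = 15 − 6 = 9 completes the 15 across.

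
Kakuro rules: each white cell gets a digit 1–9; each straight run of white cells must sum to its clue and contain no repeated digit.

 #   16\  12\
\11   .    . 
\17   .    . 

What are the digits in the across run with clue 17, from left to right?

17 in 2 cells must be {8,9}; 16 in 2 cells must be {7,9}.
The 17 across and the 16 down share only 9, so R2C1 = 9.
R2C2 = 17 − 9 = 8 completes the 17 across.
R1C1 = 16 − 9 = 7 completes the 16 down.
R1C2 = 11 − 7 = 4 completes the 11 across.

9 8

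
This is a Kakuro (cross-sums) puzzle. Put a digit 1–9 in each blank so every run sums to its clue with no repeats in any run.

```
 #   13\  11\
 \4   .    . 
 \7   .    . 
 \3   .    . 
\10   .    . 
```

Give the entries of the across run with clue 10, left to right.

7 3

4 in 2 cells must be {1,3}; 3 in 2 cells must be {1,2}; 11 in 4 cells must be {1,2,3,5}.
Nothing is forced directly, so branch on R1C1, whose candidates are 1 or 3. If R1C1 = 1: that forces R1C2 = 3, R3C1 = 2, R3C2 = 1, R4C2 = 2, R2C2 = 5, after which R4C1 would have to be in {8} for the 10 across but in {3,4,6,7} for the 13 down — contradiction. So R1C1 = 3.
R1C2 = 4 − 3 = 1 completes the 4 across.
Given what's placed, R3C2 must be 2 to fit the 3 across and 11 down.
R4C2 = 3: the only remaining digit allowed by both the 10 across and the 11 down.
R2C2 = 11 − 6 = 5 completes the 11 down.
R3C1 = 3 − 2 = 1 completes the 3 across.
R4C1 = 10 − 3 = 7 completes the 10 across.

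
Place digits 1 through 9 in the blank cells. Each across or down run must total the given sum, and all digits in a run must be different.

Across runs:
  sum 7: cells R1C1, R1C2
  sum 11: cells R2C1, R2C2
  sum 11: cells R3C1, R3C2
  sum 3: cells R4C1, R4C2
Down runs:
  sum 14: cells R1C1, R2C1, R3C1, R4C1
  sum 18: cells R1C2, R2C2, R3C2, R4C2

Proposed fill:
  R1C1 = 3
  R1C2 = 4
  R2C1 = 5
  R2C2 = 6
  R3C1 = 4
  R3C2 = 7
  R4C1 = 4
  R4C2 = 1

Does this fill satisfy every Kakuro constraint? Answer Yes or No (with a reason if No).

No — the down run R1C1–R4C1 sums to 16, not 14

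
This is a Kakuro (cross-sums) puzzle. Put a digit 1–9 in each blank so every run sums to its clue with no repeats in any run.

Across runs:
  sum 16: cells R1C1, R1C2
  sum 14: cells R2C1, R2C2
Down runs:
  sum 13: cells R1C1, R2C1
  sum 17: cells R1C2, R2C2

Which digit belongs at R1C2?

16 in 2 cells must be {7,9}; 17 in 2 cells must be {8,9}.
The 16 across and the 17 down share only 9, so R1C2 = 9.
R2C2 = 17 − 9 = 8 completes the 17 down.
R1C1 = 16 − 9 = 7 completes the 16 across.
R2C1 = 14 − 8 = 6 completes the 14 across.

9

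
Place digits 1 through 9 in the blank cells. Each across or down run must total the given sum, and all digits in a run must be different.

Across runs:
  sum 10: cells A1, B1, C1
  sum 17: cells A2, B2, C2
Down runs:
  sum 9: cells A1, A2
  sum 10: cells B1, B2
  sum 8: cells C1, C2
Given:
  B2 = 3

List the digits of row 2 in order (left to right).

8, 3, 6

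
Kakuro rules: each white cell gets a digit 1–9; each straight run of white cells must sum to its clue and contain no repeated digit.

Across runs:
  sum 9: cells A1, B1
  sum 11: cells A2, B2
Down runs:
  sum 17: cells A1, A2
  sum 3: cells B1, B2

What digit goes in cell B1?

1

17 in 2 cells must be {8,9}; 3 in 2 cells must be {1,2}.
The 9 across and the 17 down share only 8, so A1 = 8.
B1 = 9 − 8 = 1 completes the 9 across.
A2 = 17 − 8 = 9 completes the 17 down.
B2 = 11 − 9 = 2 completes the 11 across.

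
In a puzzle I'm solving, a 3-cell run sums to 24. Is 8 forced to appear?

The only way to make 24 from 3 distinct digits is {7,8,9}, which contains 8.

Yes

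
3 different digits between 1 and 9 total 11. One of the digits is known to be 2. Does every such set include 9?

No

Counterexample: {1,2,8} sums to 11 under that restriction without using 9.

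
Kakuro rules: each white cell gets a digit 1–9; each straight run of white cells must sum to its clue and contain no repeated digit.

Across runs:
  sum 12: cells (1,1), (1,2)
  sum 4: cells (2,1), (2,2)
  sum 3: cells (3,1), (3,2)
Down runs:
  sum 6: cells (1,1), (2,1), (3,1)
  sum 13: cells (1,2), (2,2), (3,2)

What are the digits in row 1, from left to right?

3 9

4 in 2 cells must be {1,3}; 3 in 2 cells must be {1,2}; 6 in 3 cells must be {1,2,3}.
The 12 across and the 6 down share only 3, so (1,1) = 3.
(1,2) = 12 − 3 = 9 completes the 12 across.
Given what's placed, (2,1) must be 1 to fit the 4 across and 6 down.
(2,2) = 4 − 1 = 3 completes the 4 across.
(3,1) = 6 − 4 = 2 completes the 6 down.
(3,2) = 3 − 2 = 1 completes the 3 across.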